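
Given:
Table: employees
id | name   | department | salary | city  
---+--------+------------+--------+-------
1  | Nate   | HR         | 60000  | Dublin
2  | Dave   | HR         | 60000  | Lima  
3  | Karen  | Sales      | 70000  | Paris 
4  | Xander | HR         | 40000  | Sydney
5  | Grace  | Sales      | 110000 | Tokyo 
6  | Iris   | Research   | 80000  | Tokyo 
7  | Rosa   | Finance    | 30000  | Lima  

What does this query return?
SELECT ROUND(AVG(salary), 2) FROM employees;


SUM(salary) = 450000
COUNT = 7
ROUND(AVG, 2) = ROUND(450000 / 7, 2) = 64285.71

64285.71


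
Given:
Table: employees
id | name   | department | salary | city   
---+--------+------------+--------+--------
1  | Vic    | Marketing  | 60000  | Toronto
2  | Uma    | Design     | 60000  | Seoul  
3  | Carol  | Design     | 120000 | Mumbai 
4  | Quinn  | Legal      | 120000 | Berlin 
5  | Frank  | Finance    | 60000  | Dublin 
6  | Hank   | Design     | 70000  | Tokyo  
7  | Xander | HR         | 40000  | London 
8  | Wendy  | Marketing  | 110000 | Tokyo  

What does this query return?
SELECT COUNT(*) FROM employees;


COUNT(*) counts all rows

8


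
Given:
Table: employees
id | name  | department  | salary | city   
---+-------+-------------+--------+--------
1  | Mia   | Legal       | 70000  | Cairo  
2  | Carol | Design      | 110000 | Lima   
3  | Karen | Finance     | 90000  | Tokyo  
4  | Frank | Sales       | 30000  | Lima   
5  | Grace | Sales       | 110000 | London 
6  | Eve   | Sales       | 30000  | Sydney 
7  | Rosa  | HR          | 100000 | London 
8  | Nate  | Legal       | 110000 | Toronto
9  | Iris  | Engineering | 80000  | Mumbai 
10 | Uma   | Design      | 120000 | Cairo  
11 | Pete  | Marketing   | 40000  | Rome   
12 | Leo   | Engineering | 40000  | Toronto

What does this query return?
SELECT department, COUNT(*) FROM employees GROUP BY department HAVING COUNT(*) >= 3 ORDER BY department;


Groups with count >= 3:
  Sales: 3 -> PASS
  Design: 2 -> filtered out
  Engineering: 2 -> filtered out
  Finance: 1 -> filtered out
  HR: 1 -> filtered out
  Legal: 2 -> filtered out
  Marketing: 1 -> filtered out


1 groups:
Sales, 3


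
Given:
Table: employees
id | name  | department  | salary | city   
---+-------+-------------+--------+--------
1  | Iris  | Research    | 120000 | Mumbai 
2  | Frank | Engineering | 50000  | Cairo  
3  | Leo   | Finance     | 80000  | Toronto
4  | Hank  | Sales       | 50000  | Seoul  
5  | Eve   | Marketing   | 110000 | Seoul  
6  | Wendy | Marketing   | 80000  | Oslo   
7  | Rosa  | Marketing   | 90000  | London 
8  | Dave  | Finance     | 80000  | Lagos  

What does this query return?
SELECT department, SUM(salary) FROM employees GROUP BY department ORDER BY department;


Summing salary within each department:
  Engineering: 50000 = 50000
  Finance: 80000 + 80000 = 160000
  Marketing: 110000 + 80000 + 90000 = 280000
  Research: 120000 = 120000
  Sales: 50000 = 50000


5 groups:
Engineering, 50000
Finance, 160000
Marketing, 280000
Research, 120000
Sales, 50000


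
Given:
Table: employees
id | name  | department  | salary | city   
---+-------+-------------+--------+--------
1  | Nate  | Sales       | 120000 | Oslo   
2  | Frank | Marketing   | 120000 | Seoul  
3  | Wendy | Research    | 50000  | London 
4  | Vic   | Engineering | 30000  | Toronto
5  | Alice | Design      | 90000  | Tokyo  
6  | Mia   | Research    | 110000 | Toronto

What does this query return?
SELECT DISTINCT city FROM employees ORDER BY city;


All 'city' values (row order): Oslo, Seoul, London, Toronto, Tokyo, Toronto
Removing duplicates leaves 5 unique value(s).

5 values:
London
Oslo
Seoul
Tokyo
Toronto


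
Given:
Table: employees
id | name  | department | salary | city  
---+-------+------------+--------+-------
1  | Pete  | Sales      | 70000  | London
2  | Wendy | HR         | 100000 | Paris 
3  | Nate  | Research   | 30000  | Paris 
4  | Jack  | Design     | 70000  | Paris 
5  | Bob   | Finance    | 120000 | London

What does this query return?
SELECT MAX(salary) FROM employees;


Salaries: 70000, 100000, 30000, 70000, 120000
MAX = 120000

120000


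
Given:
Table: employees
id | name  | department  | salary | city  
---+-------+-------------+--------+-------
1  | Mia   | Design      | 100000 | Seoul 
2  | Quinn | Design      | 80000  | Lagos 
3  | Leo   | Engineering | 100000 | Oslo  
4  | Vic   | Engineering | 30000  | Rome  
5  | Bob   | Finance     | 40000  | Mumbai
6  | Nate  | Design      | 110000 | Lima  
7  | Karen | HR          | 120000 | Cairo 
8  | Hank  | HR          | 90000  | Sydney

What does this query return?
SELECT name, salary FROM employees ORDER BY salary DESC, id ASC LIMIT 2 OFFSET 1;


Sort by salary DESC (id ASC tiebreak), then skip 1 and take 2
Rows 2 through 3

2 rows:
Nate, 110000
Mia, 100000


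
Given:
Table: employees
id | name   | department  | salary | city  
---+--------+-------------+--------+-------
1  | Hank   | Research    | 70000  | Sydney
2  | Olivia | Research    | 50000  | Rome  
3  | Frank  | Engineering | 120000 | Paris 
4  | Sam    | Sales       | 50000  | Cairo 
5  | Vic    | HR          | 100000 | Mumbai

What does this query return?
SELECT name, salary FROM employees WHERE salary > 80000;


Filtering: salary > 80000
Matching: 2 rows

2 rows:
Frank, 120000
Vic, 100000


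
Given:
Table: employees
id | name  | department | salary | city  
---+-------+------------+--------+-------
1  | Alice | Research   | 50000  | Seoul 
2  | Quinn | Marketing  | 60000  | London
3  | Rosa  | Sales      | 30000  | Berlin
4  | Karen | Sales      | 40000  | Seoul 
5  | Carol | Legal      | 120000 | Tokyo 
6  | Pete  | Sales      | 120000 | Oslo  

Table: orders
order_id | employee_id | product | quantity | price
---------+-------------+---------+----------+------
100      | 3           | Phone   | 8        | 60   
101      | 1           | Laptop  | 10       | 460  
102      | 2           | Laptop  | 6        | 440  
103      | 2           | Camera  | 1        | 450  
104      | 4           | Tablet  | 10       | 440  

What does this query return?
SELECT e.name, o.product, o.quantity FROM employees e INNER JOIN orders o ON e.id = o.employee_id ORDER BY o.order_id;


Joining employees.id = orders.employee_id:
  employee Rosa (id=3) -> order Phone
  employee Alice (id=1) -> order Laptop
  employee Quinn (id=2) -> order Laptop
  employee Quinn (id=2) -> order Camera
  employee Karen (id=4) -> order Tablet


5 rows:
Rosa, Phone, 8
Alice, Laptop, 10
Quinn, Laptop, 6
Quinn, Camera, 1
Karen, Tablet, 10


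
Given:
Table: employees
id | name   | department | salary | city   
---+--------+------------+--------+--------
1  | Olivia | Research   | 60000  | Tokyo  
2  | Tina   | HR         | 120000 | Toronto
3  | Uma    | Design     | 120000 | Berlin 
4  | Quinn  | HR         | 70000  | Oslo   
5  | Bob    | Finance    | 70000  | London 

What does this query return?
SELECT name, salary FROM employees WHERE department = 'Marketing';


Filtering: department = 'Marketing'
Matching rows: 0

Empty result set (0 rows)


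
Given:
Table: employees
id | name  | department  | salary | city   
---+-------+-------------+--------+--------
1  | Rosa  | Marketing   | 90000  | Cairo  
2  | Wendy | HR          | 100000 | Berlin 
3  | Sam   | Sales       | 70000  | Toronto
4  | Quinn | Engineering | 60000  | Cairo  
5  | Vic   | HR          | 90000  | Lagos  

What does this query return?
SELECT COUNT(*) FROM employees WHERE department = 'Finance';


Counting rows where department = 'Finance'


0


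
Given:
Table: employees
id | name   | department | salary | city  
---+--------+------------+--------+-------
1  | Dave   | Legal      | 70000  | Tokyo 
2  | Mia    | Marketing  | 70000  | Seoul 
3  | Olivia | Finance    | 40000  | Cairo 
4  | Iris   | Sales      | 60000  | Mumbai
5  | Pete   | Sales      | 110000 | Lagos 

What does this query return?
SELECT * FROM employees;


SELECT * returns all 5 rows with all columns

5 rows:
1, Dave, Legal, 70000, Tokyo
2, Mia, Marketing, 70000, Seoul
3, Olivia, Finance, 40000, Cairo
4, Iris, Sales, 60000, Mumbai
5, Pete, Sales, 110000, Lagos


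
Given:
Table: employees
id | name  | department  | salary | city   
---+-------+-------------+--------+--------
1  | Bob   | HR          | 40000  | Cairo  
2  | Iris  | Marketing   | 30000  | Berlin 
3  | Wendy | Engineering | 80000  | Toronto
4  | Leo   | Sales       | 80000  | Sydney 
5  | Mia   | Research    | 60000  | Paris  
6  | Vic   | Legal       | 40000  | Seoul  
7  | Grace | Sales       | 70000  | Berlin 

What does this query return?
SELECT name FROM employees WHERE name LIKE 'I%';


LIKE 'I%' matches names starting with 'I'
Matching: 1

1 rows:
Iris


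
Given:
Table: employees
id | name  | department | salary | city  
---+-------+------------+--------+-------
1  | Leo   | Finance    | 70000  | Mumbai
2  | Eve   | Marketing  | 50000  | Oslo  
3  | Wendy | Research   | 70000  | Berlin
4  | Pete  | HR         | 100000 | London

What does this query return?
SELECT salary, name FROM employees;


Projecting columns: salary, name

4 rows:
70000, Leo
50000, Eve
70000, Wendy
100000, Pete


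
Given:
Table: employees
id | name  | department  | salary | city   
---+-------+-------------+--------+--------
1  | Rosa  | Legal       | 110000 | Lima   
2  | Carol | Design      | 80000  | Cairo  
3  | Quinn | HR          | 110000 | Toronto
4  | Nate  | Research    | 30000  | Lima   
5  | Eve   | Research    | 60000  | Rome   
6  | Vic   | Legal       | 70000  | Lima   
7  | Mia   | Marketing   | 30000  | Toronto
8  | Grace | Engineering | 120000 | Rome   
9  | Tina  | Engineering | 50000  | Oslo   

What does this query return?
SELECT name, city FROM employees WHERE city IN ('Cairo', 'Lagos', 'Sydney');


Filtering: city IN ('Cairo', 'Lagos', 'Sydney')
Matching: 1 rows

1 rows:
Carol, Cairo


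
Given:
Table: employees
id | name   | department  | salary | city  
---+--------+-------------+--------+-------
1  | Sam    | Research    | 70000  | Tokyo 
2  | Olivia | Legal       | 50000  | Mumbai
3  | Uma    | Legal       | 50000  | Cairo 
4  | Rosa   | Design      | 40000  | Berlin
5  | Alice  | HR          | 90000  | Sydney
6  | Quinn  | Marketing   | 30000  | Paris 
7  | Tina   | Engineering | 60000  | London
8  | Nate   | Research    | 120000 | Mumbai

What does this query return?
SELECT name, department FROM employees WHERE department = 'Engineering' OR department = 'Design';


Filtering: department = 'Engineering' OR 'Design'
Matching: 2 rows

2 rows:
Rosa, Design
Tina, Engineering


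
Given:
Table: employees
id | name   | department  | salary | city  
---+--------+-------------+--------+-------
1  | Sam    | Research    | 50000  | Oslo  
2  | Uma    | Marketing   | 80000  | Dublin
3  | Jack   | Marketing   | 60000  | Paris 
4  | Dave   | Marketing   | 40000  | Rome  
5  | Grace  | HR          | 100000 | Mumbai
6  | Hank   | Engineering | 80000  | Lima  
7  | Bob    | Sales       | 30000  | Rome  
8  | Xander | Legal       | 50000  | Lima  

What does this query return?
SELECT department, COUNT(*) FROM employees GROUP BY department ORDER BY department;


Assigning each row to its department group:
  Sam -> Research
  Uma -> Marketing
  Jack -> Marketing
  Dave -> Marketing
  Grace -> HR
  Hank -> Engineering
  Bob -> Sales
  Xander -> Legal


6 groups:
Engineering, 1
HR, 1
Legal, 1
Marketing, 3
Research, 1
Sales, 1


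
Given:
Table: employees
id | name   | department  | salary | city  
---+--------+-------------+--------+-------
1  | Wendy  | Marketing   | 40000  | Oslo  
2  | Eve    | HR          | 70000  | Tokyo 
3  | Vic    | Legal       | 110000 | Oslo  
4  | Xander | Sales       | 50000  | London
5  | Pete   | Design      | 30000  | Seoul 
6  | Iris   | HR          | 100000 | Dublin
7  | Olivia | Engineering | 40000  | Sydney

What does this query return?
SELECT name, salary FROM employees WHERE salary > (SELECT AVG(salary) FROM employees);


Subquery: AVG(salary) = 62857.14
Filtering: salary > 62857.14
  Eve (70000) -> MATCH
  Vic (110000) -> MATCH
  Iris (100000) -> MATCH


3 rows:
Eve, 70000
Vic, 110000
Iris, 100000


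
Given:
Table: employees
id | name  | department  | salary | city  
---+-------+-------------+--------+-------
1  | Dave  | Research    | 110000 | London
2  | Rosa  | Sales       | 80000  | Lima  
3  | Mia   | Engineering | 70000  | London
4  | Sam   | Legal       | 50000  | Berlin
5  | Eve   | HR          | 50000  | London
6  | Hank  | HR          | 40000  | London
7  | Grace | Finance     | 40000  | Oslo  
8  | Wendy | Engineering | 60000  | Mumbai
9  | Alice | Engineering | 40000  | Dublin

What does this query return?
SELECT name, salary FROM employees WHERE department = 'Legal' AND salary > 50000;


Filtering: department = 'Legal' AND salary > 50000
Matching: 0 rows

Empty result set (0 rows)


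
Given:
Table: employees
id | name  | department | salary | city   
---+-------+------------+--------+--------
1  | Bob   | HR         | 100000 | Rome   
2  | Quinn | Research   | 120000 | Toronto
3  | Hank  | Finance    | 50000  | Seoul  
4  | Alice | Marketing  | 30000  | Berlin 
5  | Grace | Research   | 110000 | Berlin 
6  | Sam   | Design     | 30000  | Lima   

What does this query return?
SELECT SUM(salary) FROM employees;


SUM(salary) = 100000 + 120000 + 50000 + 30000 + 110000 + 30000 = 440000

440000


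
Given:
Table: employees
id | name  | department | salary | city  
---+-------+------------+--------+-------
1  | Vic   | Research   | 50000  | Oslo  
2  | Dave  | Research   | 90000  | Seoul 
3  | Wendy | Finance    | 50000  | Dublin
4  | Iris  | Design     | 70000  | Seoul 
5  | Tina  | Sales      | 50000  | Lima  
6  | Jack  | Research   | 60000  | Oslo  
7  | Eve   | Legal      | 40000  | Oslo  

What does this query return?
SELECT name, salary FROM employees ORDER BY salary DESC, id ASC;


Sorting by salary DESC, then id ASC for ties

7 rows:
Dave, 90000
Iris, 70000
Jack, 60000
Vic, 50000
Wendy, 50000
Tina, 50000
Eve, 40000


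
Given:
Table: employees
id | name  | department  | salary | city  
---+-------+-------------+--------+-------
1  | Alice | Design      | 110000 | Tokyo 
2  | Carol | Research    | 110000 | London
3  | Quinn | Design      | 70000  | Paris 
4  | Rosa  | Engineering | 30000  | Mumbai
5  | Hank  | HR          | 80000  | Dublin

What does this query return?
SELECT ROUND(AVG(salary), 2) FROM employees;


SUM(salary) = 400000
COUNT = 5
ROUND(AVG, 2) = ROUND(400000 / 5, 2) = 80000.0

80000.0


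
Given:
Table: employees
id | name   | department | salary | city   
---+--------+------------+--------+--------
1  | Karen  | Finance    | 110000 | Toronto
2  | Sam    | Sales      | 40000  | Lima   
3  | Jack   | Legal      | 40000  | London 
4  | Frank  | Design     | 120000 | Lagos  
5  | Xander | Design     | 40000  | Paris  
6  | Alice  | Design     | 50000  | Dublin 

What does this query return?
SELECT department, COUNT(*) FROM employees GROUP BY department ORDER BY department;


Assigning each row to its department group:
  Karen -> Finance
  Sam -> Sales
  Jack -> Legal
  Frank -> Design
  Xander -> Design
  Alice -> Design


4 groups:
Design, 3
Finance, 1
Legal, 1
Sales, 1


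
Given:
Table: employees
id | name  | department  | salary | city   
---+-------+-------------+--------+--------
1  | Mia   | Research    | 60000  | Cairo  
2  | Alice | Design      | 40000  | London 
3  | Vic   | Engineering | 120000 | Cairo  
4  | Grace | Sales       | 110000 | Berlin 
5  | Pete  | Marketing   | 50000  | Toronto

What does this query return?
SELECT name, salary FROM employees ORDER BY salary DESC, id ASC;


Sorting by salary DESC, then id ASC for ties

5 rows:
Vic, 120000
Grace, 110000
Mia, 60000
Pete, 50000
Alice, 40000


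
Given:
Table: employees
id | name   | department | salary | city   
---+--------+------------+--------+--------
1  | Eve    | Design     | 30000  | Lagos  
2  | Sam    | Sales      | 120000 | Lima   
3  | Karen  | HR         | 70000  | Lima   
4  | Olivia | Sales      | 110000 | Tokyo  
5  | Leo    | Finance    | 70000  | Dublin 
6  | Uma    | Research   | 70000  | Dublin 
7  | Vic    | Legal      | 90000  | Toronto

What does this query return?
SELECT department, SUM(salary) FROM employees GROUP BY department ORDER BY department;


Summing salary within each department:
  Design: 30000 = 30000
  Finance: 70000 = 70000
  HR: 70000 = 70000
  Legal: 90000 = 90000
  Research: 70000 = 70000
  Sales: 120000 + 110000 = 230000


6 groups:
Design, 30000
Finance, 70000
HR, 70000
Legal, 90000
Research, 70000
Sales, 230000


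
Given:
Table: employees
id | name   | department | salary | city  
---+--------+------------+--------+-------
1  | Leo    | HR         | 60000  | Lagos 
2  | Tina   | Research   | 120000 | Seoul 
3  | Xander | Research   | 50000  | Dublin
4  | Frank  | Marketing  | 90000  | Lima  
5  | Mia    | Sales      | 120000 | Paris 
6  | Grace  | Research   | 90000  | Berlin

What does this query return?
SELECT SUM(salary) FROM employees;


SUM(salary) = 60000 + 120000 + 50000 + 90000 + 120000 + 90000 = 530000

530000


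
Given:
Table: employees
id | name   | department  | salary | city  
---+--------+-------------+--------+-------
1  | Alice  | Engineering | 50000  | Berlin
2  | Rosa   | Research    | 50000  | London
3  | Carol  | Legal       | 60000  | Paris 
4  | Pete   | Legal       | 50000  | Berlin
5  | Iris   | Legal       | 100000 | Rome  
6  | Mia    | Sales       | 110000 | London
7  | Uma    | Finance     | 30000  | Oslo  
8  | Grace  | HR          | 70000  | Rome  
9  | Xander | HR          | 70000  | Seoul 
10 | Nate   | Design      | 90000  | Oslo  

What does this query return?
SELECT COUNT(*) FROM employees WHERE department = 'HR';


Counting rows where department = 'HR'
  Grace -> MATCH
  Xander -> MATCH


2


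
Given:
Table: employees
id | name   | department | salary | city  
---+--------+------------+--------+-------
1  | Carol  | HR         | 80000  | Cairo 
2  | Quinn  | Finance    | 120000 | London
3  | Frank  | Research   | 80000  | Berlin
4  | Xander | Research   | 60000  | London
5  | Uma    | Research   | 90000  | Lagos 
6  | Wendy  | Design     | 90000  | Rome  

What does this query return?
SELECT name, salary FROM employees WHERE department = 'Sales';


Filtering: department = 'Sales'
Matching rows: 0

Empty result set (0 rows)


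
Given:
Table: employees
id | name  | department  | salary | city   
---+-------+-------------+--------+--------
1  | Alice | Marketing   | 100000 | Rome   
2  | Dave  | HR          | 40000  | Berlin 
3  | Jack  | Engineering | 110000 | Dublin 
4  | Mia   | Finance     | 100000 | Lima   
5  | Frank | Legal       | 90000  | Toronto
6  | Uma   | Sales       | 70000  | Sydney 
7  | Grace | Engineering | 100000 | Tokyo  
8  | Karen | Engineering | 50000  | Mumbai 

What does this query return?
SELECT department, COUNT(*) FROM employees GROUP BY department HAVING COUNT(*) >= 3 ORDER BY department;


Groups with count >= 3:
  Engineering: 3 -> PASS
  Finance: 1 -> filtered out
  HR: 1 -> filtered out
  Legal: 1 -> filtered out
  Marketing: 1 -> filtered out
  Sales: 1 -> filtered out


1 groups:
Engineering, 3


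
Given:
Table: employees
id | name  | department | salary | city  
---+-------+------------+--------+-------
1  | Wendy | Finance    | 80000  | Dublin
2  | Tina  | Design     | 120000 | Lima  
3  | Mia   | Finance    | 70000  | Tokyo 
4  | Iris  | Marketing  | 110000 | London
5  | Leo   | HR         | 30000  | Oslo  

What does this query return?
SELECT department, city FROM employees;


Projecting columns: department, city

5 rows:
Finance, Dublin
Design, Lima
Finance, Tokyo
Marketing, London
HR, Oslo


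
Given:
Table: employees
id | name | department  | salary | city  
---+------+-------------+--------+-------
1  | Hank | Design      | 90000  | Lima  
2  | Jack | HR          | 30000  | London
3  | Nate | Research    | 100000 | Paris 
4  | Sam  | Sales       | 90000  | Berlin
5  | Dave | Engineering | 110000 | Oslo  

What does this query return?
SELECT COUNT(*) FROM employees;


COUNT(*) counts all rows

5


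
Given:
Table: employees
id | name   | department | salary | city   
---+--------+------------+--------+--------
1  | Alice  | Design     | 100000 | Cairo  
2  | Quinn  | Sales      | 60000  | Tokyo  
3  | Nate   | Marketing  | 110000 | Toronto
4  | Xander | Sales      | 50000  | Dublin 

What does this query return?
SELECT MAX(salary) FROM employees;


Salaries: 100000, 60000, 110000, 50000
MAX = 110000

110000


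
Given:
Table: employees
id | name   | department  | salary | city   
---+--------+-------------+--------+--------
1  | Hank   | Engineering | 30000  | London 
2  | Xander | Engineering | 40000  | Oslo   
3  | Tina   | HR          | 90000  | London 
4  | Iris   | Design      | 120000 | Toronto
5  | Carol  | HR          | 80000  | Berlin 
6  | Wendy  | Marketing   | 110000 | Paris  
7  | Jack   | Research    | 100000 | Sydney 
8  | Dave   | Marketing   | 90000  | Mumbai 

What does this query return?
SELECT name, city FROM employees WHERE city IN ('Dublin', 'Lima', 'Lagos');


Filtering: city IN ('Dublin', 'Lima', 'Lagos')
Matching: 0 rows

Empty result set (0 rows)


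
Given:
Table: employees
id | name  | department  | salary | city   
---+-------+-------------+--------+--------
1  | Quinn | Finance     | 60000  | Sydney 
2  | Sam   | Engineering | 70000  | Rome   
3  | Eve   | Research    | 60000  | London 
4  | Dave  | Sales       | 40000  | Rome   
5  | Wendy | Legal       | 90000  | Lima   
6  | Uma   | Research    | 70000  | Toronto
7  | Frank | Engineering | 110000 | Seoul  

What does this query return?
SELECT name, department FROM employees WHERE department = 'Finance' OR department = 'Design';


Filtering: department = 'Finance' OR 'Design'
Matching: 1 rows

1 rows:
Quinn, Finance


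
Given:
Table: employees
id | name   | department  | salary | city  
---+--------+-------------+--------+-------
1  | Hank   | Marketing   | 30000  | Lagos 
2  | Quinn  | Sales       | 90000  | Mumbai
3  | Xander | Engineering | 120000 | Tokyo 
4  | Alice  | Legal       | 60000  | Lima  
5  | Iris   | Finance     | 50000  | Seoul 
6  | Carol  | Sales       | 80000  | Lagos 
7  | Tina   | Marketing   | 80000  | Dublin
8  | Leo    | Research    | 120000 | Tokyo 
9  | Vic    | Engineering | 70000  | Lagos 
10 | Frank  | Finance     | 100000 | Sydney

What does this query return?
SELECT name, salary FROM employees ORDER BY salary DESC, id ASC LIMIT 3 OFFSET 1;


Sort by salary DESC (id ASC tiebreak), then skip 1 and take 3
Rows 2 through 4

3 rows:
Leo, 120000
Frank, 100000
Quinn, 90000


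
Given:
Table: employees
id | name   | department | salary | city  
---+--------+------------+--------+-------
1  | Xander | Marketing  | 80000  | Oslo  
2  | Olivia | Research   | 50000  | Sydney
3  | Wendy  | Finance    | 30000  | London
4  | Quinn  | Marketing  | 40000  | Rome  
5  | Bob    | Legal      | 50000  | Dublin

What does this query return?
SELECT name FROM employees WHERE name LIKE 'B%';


LIKE 'B%' matches names starting with 'B'
Matching: 1

1 rows:
Bob


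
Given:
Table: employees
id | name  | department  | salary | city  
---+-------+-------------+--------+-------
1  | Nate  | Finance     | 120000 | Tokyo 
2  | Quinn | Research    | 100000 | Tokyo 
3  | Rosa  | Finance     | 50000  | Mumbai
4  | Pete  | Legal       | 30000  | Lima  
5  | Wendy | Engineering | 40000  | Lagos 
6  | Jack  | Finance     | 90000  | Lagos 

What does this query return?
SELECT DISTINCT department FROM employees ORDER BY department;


All 'department' values (row order): Finance, Research, Finance, Legal, Engineering, Finance
Removing duplicates leaves 4 unique value(s).

4 values:
Engineering
Finance
Legal
Research


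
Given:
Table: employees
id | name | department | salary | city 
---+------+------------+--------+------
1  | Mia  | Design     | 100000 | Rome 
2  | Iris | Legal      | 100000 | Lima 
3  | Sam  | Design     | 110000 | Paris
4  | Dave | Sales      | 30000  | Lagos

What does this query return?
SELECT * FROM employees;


SELECT * returns all 4 rows with all columns

4 rows:
1, Mia, Design, 100000, Rome
2, Iris, Legal, 100000, Lima
3, Sam, Design, 110000, Paris
4, Dave, Sales, 30000, Lagos


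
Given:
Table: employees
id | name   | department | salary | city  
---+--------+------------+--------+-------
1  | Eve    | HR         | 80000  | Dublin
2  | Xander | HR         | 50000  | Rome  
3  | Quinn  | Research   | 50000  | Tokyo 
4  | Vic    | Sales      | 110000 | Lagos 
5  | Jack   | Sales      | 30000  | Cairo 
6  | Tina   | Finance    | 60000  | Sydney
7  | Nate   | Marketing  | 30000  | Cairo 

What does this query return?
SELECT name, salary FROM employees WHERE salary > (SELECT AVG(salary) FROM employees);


Subquery: AVG(salary) = 58571.43
Filtering: salary > 58571.43
  Eve (80000) -> MATCH
  Vic (110000) -> MATCH
  Tina (60000) -> MATCH


3 rows:
Eve, 80000
Vic, 110000
Tina, 60000


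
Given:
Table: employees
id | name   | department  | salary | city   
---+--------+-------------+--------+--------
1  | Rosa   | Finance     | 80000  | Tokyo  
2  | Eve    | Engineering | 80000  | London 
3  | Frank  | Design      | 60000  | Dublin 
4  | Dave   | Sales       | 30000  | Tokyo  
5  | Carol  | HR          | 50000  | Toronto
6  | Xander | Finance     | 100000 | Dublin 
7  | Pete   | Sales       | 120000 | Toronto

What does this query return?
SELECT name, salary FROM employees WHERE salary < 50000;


Filtering: salary < 50000
Matching: 1 rows

1 rows:
Dave, 30000


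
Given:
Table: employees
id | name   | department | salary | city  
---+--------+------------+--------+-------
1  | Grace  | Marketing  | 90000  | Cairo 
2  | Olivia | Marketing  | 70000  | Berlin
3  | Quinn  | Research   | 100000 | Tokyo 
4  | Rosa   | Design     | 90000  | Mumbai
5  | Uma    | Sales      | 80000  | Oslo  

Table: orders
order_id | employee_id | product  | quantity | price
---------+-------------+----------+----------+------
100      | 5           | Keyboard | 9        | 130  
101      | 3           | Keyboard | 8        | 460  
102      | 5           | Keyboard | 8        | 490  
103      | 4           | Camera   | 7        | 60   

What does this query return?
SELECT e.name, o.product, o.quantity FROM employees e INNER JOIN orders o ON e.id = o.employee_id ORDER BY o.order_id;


Joining employees.id = orders.employee_id:
  employee Uma (id=5) -> order Keyboard
  employee Quinn (id=3) -> order Keyboard
  employee Uma (id=5) -> order Keyboard
  employee Rosa (id=4) -> order Camera


4 rows:
Uma, Keyboard, 9
Quinn, Keyboard, 8
Uma, Keyboard, 8
Rosa, Camera, 7


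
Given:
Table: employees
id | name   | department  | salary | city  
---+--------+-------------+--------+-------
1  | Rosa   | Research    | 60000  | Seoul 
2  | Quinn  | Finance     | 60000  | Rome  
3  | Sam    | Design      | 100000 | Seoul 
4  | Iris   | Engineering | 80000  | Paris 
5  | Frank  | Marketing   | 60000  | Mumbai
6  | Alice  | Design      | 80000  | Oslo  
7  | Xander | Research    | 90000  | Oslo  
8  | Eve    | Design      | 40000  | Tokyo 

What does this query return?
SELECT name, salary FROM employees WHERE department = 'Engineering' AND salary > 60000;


Filtering: department = 'Engineering' AND salary > 60000
Matching: 1 rows

1 rows:
Iris, 80000


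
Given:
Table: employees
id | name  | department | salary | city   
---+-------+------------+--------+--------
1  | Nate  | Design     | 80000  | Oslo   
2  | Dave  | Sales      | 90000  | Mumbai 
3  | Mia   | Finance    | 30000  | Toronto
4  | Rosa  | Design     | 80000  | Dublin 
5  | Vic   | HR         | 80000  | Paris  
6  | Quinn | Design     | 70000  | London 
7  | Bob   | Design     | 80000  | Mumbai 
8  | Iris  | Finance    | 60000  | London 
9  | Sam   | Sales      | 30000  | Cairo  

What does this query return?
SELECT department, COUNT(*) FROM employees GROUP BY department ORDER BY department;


Assigning each row to its department group:
  Nate -> Design
  Dave -> Sales
  Mia -> Finance
  Rosa -> Design
  Vic -> HR
  Quinn -> Design
  Bob -> Design
  Iris -> Finance
  Sam -> Sales


4 groups:
Design, 4
Finance, 2
HR, 1
Sales, 2


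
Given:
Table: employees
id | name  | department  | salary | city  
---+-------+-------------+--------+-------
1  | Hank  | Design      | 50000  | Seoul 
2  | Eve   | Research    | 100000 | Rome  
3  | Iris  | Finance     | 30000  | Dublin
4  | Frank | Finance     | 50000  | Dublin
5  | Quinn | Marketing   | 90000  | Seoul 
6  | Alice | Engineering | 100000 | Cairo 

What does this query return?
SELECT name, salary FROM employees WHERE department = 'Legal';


Filtering: department = 'Legal'
Matching rows: 0

Empty result set (0 rows)


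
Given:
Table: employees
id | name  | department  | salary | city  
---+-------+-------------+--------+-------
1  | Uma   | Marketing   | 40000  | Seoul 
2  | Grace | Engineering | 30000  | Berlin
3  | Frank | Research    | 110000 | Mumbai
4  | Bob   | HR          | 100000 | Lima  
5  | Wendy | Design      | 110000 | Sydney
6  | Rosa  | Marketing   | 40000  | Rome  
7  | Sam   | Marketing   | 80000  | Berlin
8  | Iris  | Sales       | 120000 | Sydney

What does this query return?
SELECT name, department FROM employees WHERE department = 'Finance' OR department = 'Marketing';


Filtering: department = 'Finance' OR 'Marketing'
Matching: 3 rows

3 rows:
Uma, Marketing
Rosa, Marketing
Sam, Marketing


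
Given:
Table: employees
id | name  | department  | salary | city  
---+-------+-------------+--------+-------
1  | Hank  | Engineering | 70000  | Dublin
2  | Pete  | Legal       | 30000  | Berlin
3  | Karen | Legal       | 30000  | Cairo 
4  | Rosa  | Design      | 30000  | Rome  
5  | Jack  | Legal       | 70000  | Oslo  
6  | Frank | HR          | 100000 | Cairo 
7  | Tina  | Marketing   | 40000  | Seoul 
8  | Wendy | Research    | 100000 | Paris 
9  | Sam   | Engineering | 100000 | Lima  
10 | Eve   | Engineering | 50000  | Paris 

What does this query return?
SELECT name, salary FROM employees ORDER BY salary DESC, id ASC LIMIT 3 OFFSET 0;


Sort by salary DESC (id ASC tiebreak), then skip 0 and take 3
Rows 1 through 3

3 rows:
Frank, 100000
Wendy, 100000
Sam, 100000


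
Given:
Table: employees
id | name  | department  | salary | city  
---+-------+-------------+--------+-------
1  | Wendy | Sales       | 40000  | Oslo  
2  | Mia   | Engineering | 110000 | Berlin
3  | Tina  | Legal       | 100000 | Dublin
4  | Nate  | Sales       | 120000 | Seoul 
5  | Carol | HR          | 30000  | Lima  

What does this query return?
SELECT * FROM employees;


SELECT * returns all 5 rows with all columns

5 rows:
1, Wendy, Sales, 40000, Oslo
2, Mia, Engineering, 110000, Berlin
3, Tina, Legal, 100000, Dublin
4, Nate, Sales, 120000, Seoul
5, Carol, HR, 30000, Lima


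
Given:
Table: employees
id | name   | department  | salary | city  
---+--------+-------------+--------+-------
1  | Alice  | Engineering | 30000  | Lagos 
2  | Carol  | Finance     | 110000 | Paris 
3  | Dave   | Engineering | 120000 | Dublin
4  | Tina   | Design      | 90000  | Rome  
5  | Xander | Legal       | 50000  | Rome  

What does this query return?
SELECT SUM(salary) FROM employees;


SUM(salary) = 30000 + 110000 + 120000 + 90000 + 50000 = 400000

400000


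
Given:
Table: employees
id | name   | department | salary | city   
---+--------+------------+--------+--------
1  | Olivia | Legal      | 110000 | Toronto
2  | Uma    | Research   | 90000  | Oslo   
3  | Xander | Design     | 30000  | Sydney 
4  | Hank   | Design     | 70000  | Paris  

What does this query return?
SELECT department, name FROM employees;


Projecting columns: department, name

4 rows:
Legal, Olivia
Research, Uma
Design, Xander
Design, Hank


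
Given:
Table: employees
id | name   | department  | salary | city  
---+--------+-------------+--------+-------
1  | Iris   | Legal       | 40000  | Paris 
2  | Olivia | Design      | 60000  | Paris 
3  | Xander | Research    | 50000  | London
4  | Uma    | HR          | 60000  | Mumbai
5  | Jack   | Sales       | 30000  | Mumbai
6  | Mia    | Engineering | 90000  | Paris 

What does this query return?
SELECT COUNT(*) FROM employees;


COUNT(*) counts all rows

6


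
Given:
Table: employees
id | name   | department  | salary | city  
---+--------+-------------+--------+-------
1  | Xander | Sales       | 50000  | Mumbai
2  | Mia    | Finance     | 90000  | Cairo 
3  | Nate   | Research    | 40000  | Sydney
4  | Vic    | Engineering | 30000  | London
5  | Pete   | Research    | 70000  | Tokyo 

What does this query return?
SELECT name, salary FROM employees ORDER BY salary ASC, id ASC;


Sorting by salary ASC, then id ASC for ties

5 rows:
Vic, 30000
Nate, 40000
Xander, 50000
Pete, 70000
Mia, 90000


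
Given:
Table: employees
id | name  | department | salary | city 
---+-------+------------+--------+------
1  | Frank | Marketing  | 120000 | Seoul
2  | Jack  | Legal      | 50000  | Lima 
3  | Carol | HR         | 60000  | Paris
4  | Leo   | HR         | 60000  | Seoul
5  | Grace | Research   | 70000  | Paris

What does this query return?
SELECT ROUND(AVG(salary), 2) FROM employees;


SUM(salary) = 360000
COUNT = 5
ROUND(AVG, 2) = ROUND(360000 / 5, 2) = 72000.0

72000.0


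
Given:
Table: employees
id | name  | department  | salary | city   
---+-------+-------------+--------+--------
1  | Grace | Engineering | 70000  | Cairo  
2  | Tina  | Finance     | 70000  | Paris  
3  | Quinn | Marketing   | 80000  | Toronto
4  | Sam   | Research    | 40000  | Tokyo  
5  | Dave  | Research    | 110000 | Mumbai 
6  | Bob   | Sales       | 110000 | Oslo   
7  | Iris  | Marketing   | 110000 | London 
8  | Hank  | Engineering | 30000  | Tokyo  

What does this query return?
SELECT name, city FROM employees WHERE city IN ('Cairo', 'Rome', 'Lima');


Filtering: city IN ('Cairo', 'Rome', 'Lima')
Matching: 1 rows

1 rows:
Grace, Cairo


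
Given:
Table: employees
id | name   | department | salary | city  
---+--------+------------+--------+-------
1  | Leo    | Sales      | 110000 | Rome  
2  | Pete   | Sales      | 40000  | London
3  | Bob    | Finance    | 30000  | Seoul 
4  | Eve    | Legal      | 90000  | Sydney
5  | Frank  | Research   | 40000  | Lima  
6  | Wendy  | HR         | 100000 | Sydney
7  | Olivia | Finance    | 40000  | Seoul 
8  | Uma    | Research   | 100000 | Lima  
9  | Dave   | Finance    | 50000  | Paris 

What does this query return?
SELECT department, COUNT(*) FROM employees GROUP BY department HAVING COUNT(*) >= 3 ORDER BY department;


Groups with count >= 3:
  Finance: 3 -> PASS
  HR: 1 -> filtered out
  Legal: 1 -> filtered out
  Research: 2 -> filtered out
  Sales: 2 -> filtered out


1 groups:
Finance, 3


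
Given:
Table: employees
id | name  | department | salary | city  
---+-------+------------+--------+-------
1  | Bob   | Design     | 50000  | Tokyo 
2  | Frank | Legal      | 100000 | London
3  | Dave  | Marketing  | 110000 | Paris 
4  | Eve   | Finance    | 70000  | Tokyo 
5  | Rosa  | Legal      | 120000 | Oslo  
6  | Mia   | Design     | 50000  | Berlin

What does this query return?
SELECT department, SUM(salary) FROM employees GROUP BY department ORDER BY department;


Summing salary within each department:
  Design: 50000 + 50000 = 100000
  Finance: 70000 = 70000
  Legal: 100000 + 120000 = 220000
  Marketing: 110000 = 110000


4 groups:
Design, 100000
Finance, 70000
Legal, 220000
Marketing, 110000


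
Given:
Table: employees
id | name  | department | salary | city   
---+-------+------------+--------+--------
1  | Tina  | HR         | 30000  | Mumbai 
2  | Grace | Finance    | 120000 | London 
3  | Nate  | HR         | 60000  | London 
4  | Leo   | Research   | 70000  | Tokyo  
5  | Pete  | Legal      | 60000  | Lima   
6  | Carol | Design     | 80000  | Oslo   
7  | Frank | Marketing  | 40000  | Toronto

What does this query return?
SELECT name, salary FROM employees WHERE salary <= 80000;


Filtering: salary <= 80000
Matching: 6 rows

6 rows:
Tina, 30000
Nate, 60000
Leo, 70000
Pete, 60000
Carol, 80000
Frank, 40000


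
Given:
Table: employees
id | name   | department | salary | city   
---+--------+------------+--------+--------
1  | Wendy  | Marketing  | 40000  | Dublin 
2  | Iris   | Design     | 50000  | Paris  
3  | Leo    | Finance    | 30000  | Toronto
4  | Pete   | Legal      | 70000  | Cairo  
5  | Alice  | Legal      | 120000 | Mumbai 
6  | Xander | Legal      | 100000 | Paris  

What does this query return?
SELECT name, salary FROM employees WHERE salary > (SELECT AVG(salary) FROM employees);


Subquery: AVG(salary) = 68333.33
Filtering: salary > 68333.33
  Pete (70000) -> MATCH
  Alice (120000) -> MATCH
  Xander (100000) -> MATCH


3 rows:
Pete, 70000
Alice, 120000
Xander, 100000


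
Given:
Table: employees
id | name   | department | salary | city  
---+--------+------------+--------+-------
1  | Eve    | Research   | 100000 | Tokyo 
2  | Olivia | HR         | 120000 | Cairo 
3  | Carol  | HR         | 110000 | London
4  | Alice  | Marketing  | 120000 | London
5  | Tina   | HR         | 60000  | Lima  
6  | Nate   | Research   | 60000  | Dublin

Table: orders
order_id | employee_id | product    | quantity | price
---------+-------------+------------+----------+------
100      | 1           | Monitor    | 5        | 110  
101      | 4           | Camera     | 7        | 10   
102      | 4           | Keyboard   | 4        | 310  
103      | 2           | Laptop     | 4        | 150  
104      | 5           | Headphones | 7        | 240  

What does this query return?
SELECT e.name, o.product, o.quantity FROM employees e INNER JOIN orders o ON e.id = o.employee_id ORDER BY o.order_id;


Joining employees.id = orders.employee_id:
  employee Eve (id=1) -> order Monitor
  employee Alice (id=4) -> order Camera
  employee Alice (id=4) -> order Keyboard
  employee Olivia (id=2) -> order Laptop
  employee Tina (id=5) -> order Headphones


5 rows:
Eve, Monitor, 5
Alice, Camera, 7
Alice, Keyboard, 4
Olivia, Laptop, 4
Tina, Headphones, 7


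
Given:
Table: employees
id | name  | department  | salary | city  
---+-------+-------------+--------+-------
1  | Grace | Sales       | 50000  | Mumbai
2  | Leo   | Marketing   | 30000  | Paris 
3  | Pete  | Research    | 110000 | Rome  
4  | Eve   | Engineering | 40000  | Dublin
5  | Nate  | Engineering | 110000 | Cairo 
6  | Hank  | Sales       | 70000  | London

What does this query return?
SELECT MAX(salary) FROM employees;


Salaries: 50000, 30000, 110000, 40000, 110000, 70000
MAX = 110000

110000


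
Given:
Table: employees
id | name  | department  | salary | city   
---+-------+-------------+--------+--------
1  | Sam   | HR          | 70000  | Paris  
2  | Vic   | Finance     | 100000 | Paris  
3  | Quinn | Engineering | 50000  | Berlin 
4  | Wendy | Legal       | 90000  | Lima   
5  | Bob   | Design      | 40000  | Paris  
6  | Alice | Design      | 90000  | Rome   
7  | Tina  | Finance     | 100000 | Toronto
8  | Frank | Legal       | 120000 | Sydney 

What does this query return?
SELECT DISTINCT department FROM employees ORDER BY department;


All 'department' values (row order): HR, Finance, Engineering, Legal, Design, Design, Finance, Legal
Removing duplicates leaves 5 unique value(s).

5 values:
Design
Engineering
Finance
HR
Legal


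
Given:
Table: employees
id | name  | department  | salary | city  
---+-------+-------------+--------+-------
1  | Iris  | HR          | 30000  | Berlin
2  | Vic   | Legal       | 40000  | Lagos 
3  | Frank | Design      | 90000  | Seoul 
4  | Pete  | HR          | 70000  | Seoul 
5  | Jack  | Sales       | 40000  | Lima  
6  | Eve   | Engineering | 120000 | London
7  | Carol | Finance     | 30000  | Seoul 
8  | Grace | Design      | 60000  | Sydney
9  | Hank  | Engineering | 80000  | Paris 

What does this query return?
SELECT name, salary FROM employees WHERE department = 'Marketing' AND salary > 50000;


Filtering: department = 'Marketing' AND salary > 50000
Matching: 0 rows

Empty result set (0 rows)


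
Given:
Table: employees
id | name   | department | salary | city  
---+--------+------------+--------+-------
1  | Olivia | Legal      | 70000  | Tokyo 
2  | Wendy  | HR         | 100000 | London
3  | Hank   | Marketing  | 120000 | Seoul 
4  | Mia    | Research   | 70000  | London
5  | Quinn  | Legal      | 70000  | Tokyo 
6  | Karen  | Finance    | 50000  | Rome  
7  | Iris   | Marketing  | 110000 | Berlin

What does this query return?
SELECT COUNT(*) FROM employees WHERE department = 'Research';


Counting rows where department = 'Research'
  Mia -> MATCH


1
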